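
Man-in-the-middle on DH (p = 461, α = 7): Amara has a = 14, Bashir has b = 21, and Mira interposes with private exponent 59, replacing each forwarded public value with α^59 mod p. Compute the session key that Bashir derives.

Bashir receives Mira's public value M = 7^59 mod 461 instead of the honest one.
7^1 ≡ 7 (mod 461)
7^2 = (7^1)^2 ≡ 7^2 = 49 ≡ 49 (mod 461)
7^4 = (7^2)^2 ≡ 49^2 = 2401 ≡ 96 (mod 461)
7^8 = (7^4)^2 ≡ 96^2 = 9216 ≡ 457 (mod 461)
7^16 = (7^8)^2 ≡ 457^2 = 208849 ≡ 16 (mod 461)
7^32 = (7^16)^2 ≡ 16^2 = 256 ≡ 256 (mod 461)
7^59 = 7^32 · 7^16 · 7^8 · 7^2 · 7^1 ≡ 256 · 16 · 457 · 49 · 7 ≡ 339 (mod 461).
So M = 339. Bashir computes K = M^21 mod 461.
339^1 ≡ 339 (mod 461)
339^2 = (339^1)^2 ≡ 339^2 = 114921 ≡ 132 (mod 461)
339^4 = (339^2)^2 ≡ 132^2 = 17424 ≡ 367 (mod 461)
339^8 = (339^4)^2 ≡ 367^2 = 134689 ≡ 77 (mod 461)
339^16 = (339^8)^2 ≡ 77^2 = 5929 ≡ 397 (mod 461)
339^21 = 339^16 · 339^4 · 339^1 ≡ 397 · 367 · 339 ≡ 421 (mod 461).

421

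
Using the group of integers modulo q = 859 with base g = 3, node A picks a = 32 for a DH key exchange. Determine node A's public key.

315

Public value = 3^32 mod 859.
3^1 ≡ 3 (mod 859)
3^2 = (3^1)^2 ≡ 3^2 = 9 ≡ 9 (mod 859)
3^4 = (3^2)^2 ≡ 9^2 = 81 ≡ 81 (mod 859)
3^8 = (3^4)^2 ≡ 81^2 = 6561 ≡ 548 (mod 859)
3^16 = (3^8)^2 ≡ 548^2 = 300304 ≡ 513 (mod 859)
3^32 = (3^16)^2 ≡ 513^2 = 263169 ≡ 315 (mod 859)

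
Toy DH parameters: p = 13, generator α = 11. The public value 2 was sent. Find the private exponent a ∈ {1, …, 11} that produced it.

Try successive powers of 11 modulo 13:
11^1 ≡ 11
11^2 ≡ 4
11^3 ≡ 5
11^4 ≡ 3
11^5 ≡ 7
11^6 ≡ 12
11^7 ≡ 2
Found: a = 7.

7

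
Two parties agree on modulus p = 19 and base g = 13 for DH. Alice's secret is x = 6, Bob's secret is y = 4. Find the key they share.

Bob sends B = g^y mod p = 13^4 mod 19.
13^1 ≡ 13 (mod 19)
13^2 = (13^1)^2 ≡ 13^2 = 169 ≡ 17 (mod 19)
13^4 = (13^2)^2 ≡ 17^2 = 289 ≡ 4 (mod 19)
So B = 4. Alice then computes K = B^x mod p = 4^6 mod 19.
4^1 ≡ 4 (mod 19)
4^2 = (4^1)^2 ≡ 4^2 = 16 ≡ 16 (mod 19)
4^4 = (4^2)^2 ≡ 16^2 = 256 ≡ 9 (mod 19)
4^6 = 4^4 · 4^2 ≡ 9 · 16 ≡ 11 (mod 19).

11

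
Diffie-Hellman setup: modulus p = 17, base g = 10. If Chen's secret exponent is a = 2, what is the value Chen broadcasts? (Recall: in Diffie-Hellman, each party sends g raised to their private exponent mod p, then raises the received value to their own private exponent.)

15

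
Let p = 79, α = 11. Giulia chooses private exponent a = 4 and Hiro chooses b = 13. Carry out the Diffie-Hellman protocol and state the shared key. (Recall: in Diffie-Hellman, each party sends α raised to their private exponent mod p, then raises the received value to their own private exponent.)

23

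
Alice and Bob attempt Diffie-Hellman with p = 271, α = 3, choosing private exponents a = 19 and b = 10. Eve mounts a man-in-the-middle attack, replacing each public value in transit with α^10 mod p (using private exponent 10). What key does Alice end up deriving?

242

Alice receives Eve's public value M = 3^10 mod 271 instead of the honest one.
3^1 ≡ 3 (mod 271)
3^2 = (3^1)^2 ≡ 3^2 = 9 ≡ 9 (mod 271)
3^4 = (3^2)^2 ≡ 9^2 = 81 ≡ 81 (mod 271)
3^8 = (3^4)^2 ≡ 81^2 = 6561 ≡ 57 (mod 271)
3^10 = 3^8 · 3^2 ≡ 57 · 9 ≡ 242 (mod 271).
So M = 242. Alice computes K = M^19 mod 271.
242^1 ≡ 242 (mod 271)
242^2 = (242^1)^2 ≡ 242^2 = 58564 ≡ 28 (mod 271)
242^4 = (242^2)^2 ≡ 28^2 = 784 ≡ 242 (mod 271)
242^8 = (242^4)^2 ≡ 242^2 = 58564 ≡ 28 (mod 271)
242^16 = (242^8)^2 ≡ 28^2 = 784 ≡ 242 (mod 271)
242^19 = 242^16 · 242^2 · 242^1 ≡ 242 · 28 · 242 ≡ 242 (mod 271).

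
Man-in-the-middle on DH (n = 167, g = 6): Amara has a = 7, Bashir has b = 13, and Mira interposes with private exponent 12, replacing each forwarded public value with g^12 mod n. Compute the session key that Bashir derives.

89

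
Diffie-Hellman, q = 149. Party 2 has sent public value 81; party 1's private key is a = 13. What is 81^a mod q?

19

Shared key K = 81^13 mod 149.
81^1 ≡ 81 (mod 149)
81^2 = (81^1)^2 ≡ 81^2 = 6561 ≡ 5 (mod 149)
81^4 = (81^2)^2 ≡ 5^2 = 25 ≡ 25 (mod 149)
81^8 = (81^4)^2 ≡ 25^2 = 625 ≡ 29 (mod 149)
81^13 = 81^8 · 81^4 · 81^1 ≡ 29 · 25 · 81 ≡ 19 (mod 149).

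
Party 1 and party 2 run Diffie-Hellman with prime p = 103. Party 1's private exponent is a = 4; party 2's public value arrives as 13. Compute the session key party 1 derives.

30

Shared key K = 13^4 mod 103.
13^1 ≡ 13 (mod 103)
13^2 = (13^1)^2 ≡ 13^2 = 169 ≡ 66 (mod 103)
13^4 = (13^2)^2 ≡ 66^2 = 4356 ≡ 30 (mod 103)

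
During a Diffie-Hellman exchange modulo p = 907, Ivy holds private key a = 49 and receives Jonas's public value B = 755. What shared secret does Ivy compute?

591

Shared key K = 755^49 mod 907.
755^1 ≡ 755 (mod 907)
755^2 = (755^1)^2 ≡ 755^2 = 570025 ≡ 429 (mod 907)
755^4 = (755^2)^2 ≡ 429^2 = 184041 ≡ 827 (mod 907)
755^8 = (755^4)^2 ≡ 827^2 = 683929 ≡ 51 (mod 907)
755^16 = (755^8)^2 ≡ 51^2 = 2601 ≡ 787 (mod 907)
755^32 = (755^16)^2 ≡ 787^2 = 619369 ≡ 795 (mod 907)
755^49 = 755^32 · 755^16 · 755^1 ≡ 795 · 787 · 755 ≡ 591 (mod 907).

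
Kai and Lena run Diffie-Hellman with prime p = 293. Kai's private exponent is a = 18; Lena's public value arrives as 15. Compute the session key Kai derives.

189

Shared key K = 15^18 mod 293.
15^1 ≡ 15 (mod 293)
15^2 = (15^1)^2 ≡ 15^2 = 225 ≡ 225 (mod 293)
15^4 = (15^2)^2 ≡ 225^2 = 50625 ≡ 229 (mod 293)
15^8 = (15^4)^2 ≡ 229^2 = 52441 ≡ 287 (mod 293)
15^16 = (15^8)^2 ≡ 287^2 = 82369 ≡ 36 (mod 293)
15^18 = 15^16 · 15^2 ≡ 36 · 225 ≡ 189 (mod 293).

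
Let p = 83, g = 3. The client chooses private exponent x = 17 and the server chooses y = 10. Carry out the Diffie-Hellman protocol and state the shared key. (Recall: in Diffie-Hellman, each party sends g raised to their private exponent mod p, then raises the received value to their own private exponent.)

The client sends A = g^x mod p = 3^17 mod 83.
3^1 ≡ 3 (mod 83)
3^2 = (3^1)^2 ≡ 3^2 = 9 ≡ 9 (mod 83)
3^4 = (3^2)^2 ≡ 9^2 = 81 ≡ 81 (mod 83)
3^8 = (3^4)^2 ≡ 81^2 = 6561 ≡ 4 (mod 83)
3^16 = (3^8)^2 ≡ 4^2 = 16 ≡ 16 (mod 83)
3^17 = 3^16 · 3^1 ≡ 16 · 3 ≡ 48 (mod 83).
So A = 48. The server then computes K = A^y mod p = 48^10 mod 83.
48^1 ≡ 48 (mod 83)
48^2 = (48^1)^2 ≡ 48^2 = 2304 ≡ 63 (mod 83)
48^4 = (48^2)^2 ≡ 63^2 = 3969 ≡ 68 (mod 83)
48^8 = (48^4)^2 ≡ 68^2 = 4624 ≡ 59 (mod 83)
48^10 = 48^8 · 48^2 ≡ 59 · 63 ≡ 65 (mod 83).

65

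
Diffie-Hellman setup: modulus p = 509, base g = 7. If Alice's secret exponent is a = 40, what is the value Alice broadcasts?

333

Public value = 7^40 (mod 509).
7^1 ≡ 7 (mod 509)
7^2 = (7^1)^2 ≡ 7^2 = 49 ≡ 49 (mod 509)
7^4 = (7^2)^2 ≡ 49^2 = 2401 ≡ 365 (mod 509)
7^8 = (7^4)^2 ≡ 365^2 = 133225 ≡ 376 (mod 509)
7^16 = (7^8)^2 ≡ 376^2 = 141376 ≡ 383 (mod 509)
7^32 = (7^16)^2 ≡ 383^2 = 146689 ≡ 97 (mod 509)
7^40 = 7^32 · 7^8 ≡ 97 · 376 ≡ 333 (mod 509).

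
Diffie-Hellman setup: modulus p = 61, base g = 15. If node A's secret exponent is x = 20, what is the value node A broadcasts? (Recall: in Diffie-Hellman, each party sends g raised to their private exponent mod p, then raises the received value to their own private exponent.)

47

Public value = 15^20 mod 61.
15^1 ≡ 15 (mod 61)
15^2 = (15^1)^2 ≡ 15^2 = 225 ≡ 42 (mod 61)
15^4 = (15^2)^2 ≡ 42^2 = 1764 ≡ 56 (mod 61)
15^8 = (15^4)^2 ≡ 56^2 = 3136 ≡ 25 (mod 61)
15^16 = (15^8)^2 ≡ 25^2 = 625 ≡ 15 (mod 61)
15^20 = 15^16 · 15^4 ≡ 15 · 56 ≡ 47 (mod 61).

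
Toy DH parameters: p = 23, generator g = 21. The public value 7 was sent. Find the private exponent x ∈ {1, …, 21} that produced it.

Try successive powers of 21 modulo 23:
21^1 ≡ 21
21^2 ≡ 4
21^3 ≡ 15
21^4 ≡ 16
21^5 ≡ 14
21^6 ≡ 18
21^7 ≡ 10
21^8 ≡ 3
21^9 ≡ 17
21^10 ≡ 12
21^11 ≡ 22
21^12 ≡ 2
21^13 ≡ 19
21^14 ≡ 8
21^15 ≡ 7
Found: x = 15.

15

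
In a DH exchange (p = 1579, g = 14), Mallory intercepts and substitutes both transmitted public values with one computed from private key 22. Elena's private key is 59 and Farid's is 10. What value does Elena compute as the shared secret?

Elena receives Mallory's public value M = 14^22 mod 1579 instead of the honest one.
14^1 ≡ 14 (mod 1579)
14^2 = (14^1)^2 ≡ 14^2 = 196 ≡ 196 (mod 1579)
14^4 = (14^2)^2 ≡ 196^2 = 38416 ≡ 520 (mod 1579)
14^8 = (14^4)^2 ≡ 520^2 = 270400 ≡ 391 (mod 1579)
14^16 = (14^8)^2 ≡ 391^2 = 152881 ≡ 1297 (mod 1579)
14^22 = 14^16 · 14^4 · 14^2 ≡ 1297 · 520 · 196 ≡ 1097 (mod 1579).
So M = 1097. Elena computes K = M^59 mod 1579.
1097^1 ≡ 1097 (mod 1579)
1097^2 = (1097^1)^2 ≡ 1097^2 = 1203409 ≡ 211 (mod 1579)
1097^4 = (1097^2)^2 ≡ 211^2 = 44521 ≡ 309 (mod 1579)
1097^8 = (1097^4)^2 ≡ 309^2 = 95481 ≡ 741 (mod 1579)
1097^16 = (1097^8)^2 ≡ 741^2 = 549081 ≡ 1168 (mod 1579)
1097^32 = (1097^16)^2 ≡ 1168^2 = 1364224 ≡ 1547 (mod 1579)
1097^59 = 1097^32 · 1097^16 · 1097^8 · 1097^2 · 1097^1 ≡ 1547 · 1168 · 741 · 211 · 1097 ≡ 1577 (mod 1579).

1577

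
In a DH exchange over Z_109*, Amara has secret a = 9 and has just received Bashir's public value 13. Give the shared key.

8

Shared key K = 13^9 mod 109.
13^1 ≡ 13 (mod 109)
13^2 = (13^1)^2 ≡ 13^2 = 169 ≡ 60 (mod 109)
13^4 = (13^2)^2 ≡ 60^2 = 3600 ≡ 3 (mod 109)
13^8 = (13^4)^2 ≡ 3^2 = 9 ≡ 9 (mod 109)
13^9 = 13^8 · 13^1 ≡ 9 · 13 ≡ 8 (mod 109).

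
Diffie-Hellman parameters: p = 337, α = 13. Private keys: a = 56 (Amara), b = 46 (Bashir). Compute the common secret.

208

Bashir sends B = α^b mod p = 13^46 mod 337.
13^1 ≡ 13 (mod 337)
13^2 = (13^1)^2 ≡ 13^2 = 169 ≡ 169 (mod 337)
13^4 = (13^2)^2 ≡ 169^2 = 28561 ≡ 253 (mod 337)
13^8 = (13^4)^2 ≡ 253^2 = 64009 ≡ 316 (mod 337)
13^16 = (13^8)^2 ≡ 316^2 = 99856 ≡ 104 (mod 337)
13^32 = (13^16)^2 ≡ 104^2 = 10816 ≡ 32 (mod 337)
13^46 = 13^32 · 13^8 · 13^4 · 13^2 ≡ 32 · 316 · 253 · 169 ≡ 253 (mod 337).
So B = 253. Amara then computes K = B^a mod p = 253^56 mod 337.
253^1 ≡ 253 (mod 337)
253^2 = (253^1)^2 ≡ 253^2 = 64009 ≡ 316 (mod 337)
253^4 = (253^2)^2 ≡ 316^2 = 99856 ≡ 104 (mod 337)
253^8 = (253^4)^2 ≡ 104^2 = 10816 ≡ 32 (mod 337)
253^16 = (253^8)^2 ≡ 32^2 = 1024 ≡ 13 (mod 337)
253^32 = (253^16)^2 ≡ 13^2 = 169 ≡ 169 (mod 337)
253^56 = 253^32 · 253^16 · 253^8 ≡ 169 · 13 · 32 ≡ 208 (mod 337).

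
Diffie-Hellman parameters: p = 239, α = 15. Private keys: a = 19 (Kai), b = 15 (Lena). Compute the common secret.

Kai sends A = α^a mod p = 15^19 mod 239.
15^1 ≡ 15 (mod 239)
15^2 = (15^1)^2 ≡ 15^2 = 225 ≡ 225 (mod 239)
15^4 = (15^2)^2 ≡ 225^2 = 50625 ≡ 196 (mod 239)
15^8 = (15^4)^2 ≡ 196^2 = 38416 ≡ 176 (mod 239)
15^16 = (15^8)^2 ≡ 176^2 = 30976 ≡ 145 (mod 239)
15^19 = 15^16 · 15^2 · 15^1 ≡ 145 · 225 · 15 ≡ 142 (mod 239).
So A = 142. Lena then computes K = A^b mod p = 142^15 mod 239.
142^1 ≡ 142 (mod 239)
142^2 = (142^1)^2 ≡ 142^2 = 20164 ≡ 88 (mod 239)
142^4 = (142^2)^2 ≡ 88^2 = 7744 ≡ 96 (mod 239)
142^8 = (142^4)^2 ≡ 96^2 = 9216 ≡ 134 (mod 239)
142^15 = 142^8 · 142^4 · 142^2 · 142^1 ≡ 134 · 96 · 88 · 142 ≡ 12 (mod 239).

12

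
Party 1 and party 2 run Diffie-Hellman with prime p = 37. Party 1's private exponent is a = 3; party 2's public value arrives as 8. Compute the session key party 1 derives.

31

Shared key K = 8^3 mod 37.
8^1 ≡ 8 (mod 37)
8^2 = (8^1)^2 ≡ 8^2 = 64 ≡ 27 (mod 37)
8^3 = 8^2 · 8^1 ≡ 27 · 8 ≡ 31 (mod 37).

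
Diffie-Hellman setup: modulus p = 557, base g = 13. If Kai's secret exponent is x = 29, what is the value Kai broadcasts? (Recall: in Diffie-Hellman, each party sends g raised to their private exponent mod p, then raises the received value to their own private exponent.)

Public value = 13^29 (mod 557).
13^1 ≡ 13 (mod 557)
13^2 = (13^1)^2 ≡ 13^2 = 169 ≡ 169 (mod 557)
13^4 = (13^2)^2 ≡ 169^2 = 28561 ≡ 154 (mod 557)
13^8 = (13^4)^2 ≡ 154^2 = 23716 ≡ 322 (mod 557)
13^16 = (13^8)^2 ≡ 322^2 = 103684 ≡ 82 (mod 557)
13^29 = 13^16 · 13^8 · 13^4 · 13^1 ≡ 82 · 322 · 154 · 13 ≡ 394 (mod 557).

394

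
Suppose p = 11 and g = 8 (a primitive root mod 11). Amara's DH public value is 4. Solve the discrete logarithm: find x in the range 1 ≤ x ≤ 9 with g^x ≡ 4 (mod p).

4

Try successive powers of 8 modulo 11:
8^1 ≡ 8
8^2 ≡ 9
8^3 ≡ 6
8^4 ≡ 4
Found: x = 4.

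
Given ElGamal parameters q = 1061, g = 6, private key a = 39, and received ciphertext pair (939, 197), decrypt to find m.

Shared mask s = c₁^a mod q = 939^39 mod 1061.
939^1 ≡ 939 (mod 1061)
939^2 = (939^1)^2 ≡ 939^2 = 881721 ≡ 30 (mod 1061)
939^4 = (939^2)^2 ≡ 30^2 = 900 ≡ 900 (mod 1061)
939^8 = (939^4)^2 ≡ 900^2 = 810000 ≡ 457 (mod 1061)
939^16 = (939^8)^2 ≡ 457^2 = 208849 ≡ 893 (mod 1061)
939^32 = (939^16)^2 ≡ 893^2 = 797449 ≡ 638 (mod 1061)
939^39 = 939^32 · 939^4 · 939^2 · 939^1 ≡ 638 · 900 · 30 · 939 ≡ 567 (mod 1061).
So s = 567; s⁻¹ ≡ 625 (mod 1061).
m = c₂ · s⁻¹ mod 1061 = 197 · 625 mod 1061 = 49.

49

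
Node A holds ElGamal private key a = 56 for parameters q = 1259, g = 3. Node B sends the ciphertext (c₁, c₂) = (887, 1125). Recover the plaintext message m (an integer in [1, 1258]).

428

Shared mask s = c₁^a mod q = 887^56 mod 1259.
887^1 ≡ 887 (mod 1259)
887^2 = (887^1)^2 ≡ 887^2 = 786769 ≡ 1153 (mod 1259)
887^4 = (887^2)^2 ≡ 1153^2 = 1329409 ≡ 1164 (mod 1259)
887^8 = (887^4)^2 ≡ 1164^2 = 1354896 ≡ 212 (mod 1259)
887^16 = (887^8)^2 ≡ 212^2 = 44944 ≡ 879 (mod 1259)
887^32 = (887^16)^2 ≡ 879^2 = 772641 ≡ 874 (mod 1259)
887^56 = 887^32 · 887^16 · 887^8 ≡ 874 · 879 · 212 ≡ 135 (mod 1259).
So s = 135; s⁻¹ ≡ 429 (mod 1259).
m = c₂ · s⁻¹ mod 1259 = 1125 · 429 mod 1259 = 428.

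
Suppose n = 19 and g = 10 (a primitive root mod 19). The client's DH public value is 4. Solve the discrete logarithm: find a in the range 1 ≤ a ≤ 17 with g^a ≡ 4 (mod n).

Try successive powers of 10 modulo 19:
10^1 ≡ 10
10^2 ≡ 5
10^3 ≡ 12
10^4 ≡ 6
10^5 ≡ 3
10^6 ≡ 11
10^7 ≡ 15
10^8 ≡ 17
10^9 ≡ 18
10^10 ≡ 9
10^11 ≡ 14
10^12 ≡ 7
10^13 ≡ 13
10^14 ≡ 16
10^15 ≡ 8
10^16 ≡ 4
Found: a = 16.

16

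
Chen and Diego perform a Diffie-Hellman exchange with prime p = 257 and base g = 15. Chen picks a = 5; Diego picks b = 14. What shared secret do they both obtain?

128

Chen sends A = g^a mod p = 15^5 mod 257.
15^1 ≡ 15 (mod 257)
15^2 = (15^1)^2 ≡ 15^2 = 225 ≡ 225 (mod 257)
15^4 = (15^2)^2 ≡ 225^2 = 50625 ≡ 253 (mod 257)
15^5 = 15^4 · 15^1 ≡ 253 · 15 ≡ 197 (mod 257).
So A = 197. Diego then computes K = A^b mod p = 197^14 mod 257.
197^1 ≡ 197 (mod 257)
197^2 = (197^1)^2 ≡ 197^2 = 38809 ≡ 2 (mod 257)
197^4 = (197^2)^2 ≡ 2^2 = 4 ≡ 4 (mod 257)
197^8 = (197^4)^2 ≡ 4^2 = 16 ≡ 16 (mod 257)
197^14 = 197^8 · 197^4 · 197^2 ≡ 16 · 4 · 2 ≡ 128 (mod 257).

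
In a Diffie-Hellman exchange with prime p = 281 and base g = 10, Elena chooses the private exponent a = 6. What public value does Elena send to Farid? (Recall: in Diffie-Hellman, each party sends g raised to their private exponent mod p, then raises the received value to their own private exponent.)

Public value = 10^6 mod 281.
10^1 ≡ 10 (mod 281)
10^2 = (10^1)^2 ≡ 10^2 = 100 ≡ 100 (mod 281)
10^4 = (10^2)^2 ≡ 100^2 = 10000 ≡ 165 (mod 281)
10^6 = 10^4 · 10^2 ≡ 165 · 100 ≡ 202 (mod 281).

202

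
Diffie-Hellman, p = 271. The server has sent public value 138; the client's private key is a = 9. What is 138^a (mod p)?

252

Shared key K = 138^9 mod 271.
138^1 ≡ 138 (mod 271)
138^2 = (138^1)^2 ≡ 138^2 = 19044 ≡ 74 (mod 271)
138^4 = (138^2)^2 ≡ 74^2 = 5476 ≡ 56 (mod 271)
138^8 = (138^4)^2 ≡ 56^2 = 3136 ≡ 155 (mod 271)
138^9 = 138^8 · 138^1 ≡ 155 · 138 ≡ 252 (mod 271).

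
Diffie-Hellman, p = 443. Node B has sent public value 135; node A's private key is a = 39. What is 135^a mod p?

18

Shared key K = 135^39 mod 443.
135^1 ≡ 135 (mod 443)
135^2 = (135^1)^2 ≡ 135^2 = 18225 ≡ 62 (mod 443)
135^4 = (135^2)^2 ≡ 62^2 = 3844 ≡ 300 (mod 443)
135^8 = (135^4)^2 ≡ 300^2 = 90000 ≡ 71 (mod 443)
135^16 = (135^8)^2 ≡ 71^2 = 5041 ≡ 168 (mod 443)
135^32 = (135^16)^2 ≡ 168^2 = 28224 ≡ 315 (mod 443)
135^39 = 135^32 · 135^4 · 135^2 · 135^1 ≡ 315 · 300 · 62 · 135 ≡ 18 (mod 443).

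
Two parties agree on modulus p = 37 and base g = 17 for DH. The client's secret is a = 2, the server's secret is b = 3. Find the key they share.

27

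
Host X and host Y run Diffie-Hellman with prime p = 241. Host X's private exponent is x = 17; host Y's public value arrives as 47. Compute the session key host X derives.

Shared key K = 47^17 mod 241.
47^1 ≡ 47 (mod 241)
47^2 = (47^1)^2 ≡ 47^2 = 2209 ≡ 40 (mod 241)
47^4 = (47^2)^2 ≡ 40^2 = 1600 ≡ 154 (mod 241)
47^8 = (47^4)^2 ≡ 154^2 = 23716 ≡ 98 (mod 241)
47^16 = (47^8)^2 ≡ 98^2 = 9604 ≡ 205 (mod 241)
47^17 = 47^16 · 47^1 ≡ 205 · 47 ≡ 236 (mod 241).

236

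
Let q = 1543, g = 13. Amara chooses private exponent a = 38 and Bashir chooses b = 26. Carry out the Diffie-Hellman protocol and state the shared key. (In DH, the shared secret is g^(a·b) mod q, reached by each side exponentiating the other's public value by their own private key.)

Bashir sends B = g^b mod q = 13^26 mod 1543.
13^1 ≡ 13 (mod 1543)
13^2 = (13^1)^2 ≡ 13^2 = 169 ≡ 169 (mod 1543)
13^4 = (13^2)^2 ≡ 169^2 = 28561 ≡ 787 (mod 1543)
13^8 = (13^4)^2 ≡ 787^2 = 619369 ≡ 626 (mod 1543)
13^16 = (13^8)^2 ≡ 626^2 = 391876 ≡ 1497 (mod 1543)
13^26 = 13^16 · 13^8 · 13^2 ≡ 1497 · 626 · 169 ≡ 98 (mod 1543).
So B = 98. Amara then computes K = B^a mod q = 98^38 mod 1543.
98^1 ≡ 98 (mod 1543)
98^2 = (98^1)^2 ≡ 98^2 = 9604 ≡ 346 (mod 1543)
98^4 = (98^2)^2 ≡ 346^2 = 119716 ≡ 905 (mod 1543)
98^8 = (98^4)^2 ≡ 905^2 = 819025 ≡ 1235 (mod 1543)
98^16 = (98^8)^2 ≡ 1235^2 = 1525225 ≡ 741 (mod 1543)
98^32 = (98^16)^2 ≡ 741^2 = 549081 ≡ 1316 (mod 1543)
98^38 = 98^32 · 98^4 · 98^2 ≡ 1316 · 905 · 346 ≡ 871 (mod 1543).

871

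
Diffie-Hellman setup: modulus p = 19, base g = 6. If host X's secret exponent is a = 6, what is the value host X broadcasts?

Public value = 6^6 mod 19.
6^1 ≡ 6 (mod 19)
6^2 = (6^1)^2 ≡ 6^2 = 36 ≡ 17 (mod 19)
6^4 = (6^2)^2 ≡ 17^2 = 289 ≡ 4 (mod 19)
6^6 = 6^4 · 6^2 ≡ 4 · 17 ≡ 11 (mod 19).

11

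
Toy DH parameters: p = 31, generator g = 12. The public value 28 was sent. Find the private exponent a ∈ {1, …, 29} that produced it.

Try successive powers of 12 modulo 31:
12^1 ≡ 12
12^2 ≡ 20
12^3 ≡ 23
12^4 ≡ 28
Found: a = 4.

4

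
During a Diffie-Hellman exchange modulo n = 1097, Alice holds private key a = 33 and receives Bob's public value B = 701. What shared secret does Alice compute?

798

Shared key K = 701^33 mod 1097.
701^1 ≡ 701 (mod 1097)
701^2 = (701^1)^2 ≡ 701^2 = 491401 ≡ 1042 (mod 1097)
701^4 = (701^2)^2 ≡ 1042^2 = 1085764 ≡ 831 (mod 1097)
701^8 = (701^4)^2 ≡ 831^2 = 690561 ≡ 548 (mod 1097)
701^16 = (701^8)^2 ≡ 548^2 = 300304 ≡ 823 (mod 1097)
701^32 = (701^16)^2 ≡ 823^2 = 677329 ≡ 480 (mod 1097)
701^33 = 701^32 · 701^1 ≡ 480 · 701 ≡ 798 (mod 1097).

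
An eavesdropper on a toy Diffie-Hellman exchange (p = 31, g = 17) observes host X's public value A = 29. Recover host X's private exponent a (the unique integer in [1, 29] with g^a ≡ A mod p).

Try successive powers of 17 modulo 31:
17^1 ≡ 17
17^2 ≡ 10
17^3 ≡ 15
17^4 ≡ 7
17^5 ≡ 26
17^6 ≡ 8
17^7 ≡ 12
17^8 ≡ 18
17^9 ≡ 27
17^10 ≡ 25
17^11 ≡ 22
17^12 ≡ 2
17^13 ≡ 3
17^14 ≡ 20
17^15 ≡ 30
17^16 ≡ 14
17^17 ≡ 21
17^18 ≡ 16
17^19 ≡ 24
17^20 ≡ 5
17^21 ≡ 23
17^22 ≡ 19
17^23 ≡ 13
17^24 ≡ 4
17^25 ≡ 6
17^26 ≡ 9
17^27 ≡ 29
Found: a = 27.

27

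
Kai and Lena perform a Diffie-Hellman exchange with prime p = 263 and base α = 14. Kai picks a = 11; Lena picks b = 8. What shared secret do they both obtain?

64

Lena sends B = α^b mod p = 14^8 mod 263.
14^1 ≡ 14 (mod 263)
14^2 = (14^1)^2 ≡ 14^2 = 196 ≡ 196 (mod 263)
14^4 = (14^2)^2 ≡ 196^2 = 38416 ≡ 18 (mod 263)
14^8 = (14^4)^2 ≡ 18^2 = 324 ≡ 61 (mod 263)
So B = 61. Kai then computes K = B^a mod p = 61^11 mod 263.
61^1 ≡ 61 (mod 263)
61^2 = (61^1)^2 ≡ 61^2 = 3721 ≡ 39 (mod 263)
61^4 = (61^2)^2 ≡ 39^2 = 1521 ≡ 206 (mod 263)
61^8 = (61^4)^2 ≡ 206^2 = 42436 ≡ 93 (mod 263)
61^11 = 61^8 · 61^2 · 61^1 ≡ 93 · 39 · 61 ≡ 64 (mod 263).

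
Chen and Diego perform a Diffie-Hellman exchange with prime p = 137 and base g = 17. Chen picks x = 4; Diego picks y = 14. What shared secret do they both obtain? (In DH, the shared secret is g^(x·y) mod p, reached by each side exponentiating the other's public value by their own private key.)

133

Diego sends B = g^y mod p = 17^14 mod 137.
17^1 ≡ 17 (mod 137)
17^2 = (17^1)^2 ≡ 17^2 = 289 ≡ 15 (mod 137)
17^4 = (17^2)^2 ≡ 15^2 = 225 ≡ 88 (mod 137)
17^8 = (17^4)^2 ≡ 88^2 = 7744 ≡ 72 (mod 137)
17^14 = 17^8 · 17^4 · 17^2 ≡ 72 · 88 · 15 ≡ 99 (mod 137).
So B = 99. Chen then computes K = B^x mod p = 99^4 mod 137.
99^1 ≡ 99 (mod 137)
99^2 = (99^1)^2 ≡ 99^2 = 9801 ≡ 74 (mod 137)
99^4 = (99^2)^2 ≡ 74^2 = 5476 ≡ 133 (mod 137)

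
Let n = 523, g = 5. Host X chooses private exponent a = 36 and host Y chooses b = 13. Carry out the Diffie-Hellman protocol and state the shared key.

174

Host Y sends B = g^b mod n = 5^13 mod 523.
5^1 ≡ 5 (mod 523)
5^2 = (5^1)^2 ≡ 5^2 = 25 ≡ 25 (mod 523)
5^4 = (5^2)^2 ≡ 25^2 = 625 ≡ 102 (mod 523)
5^8 = (5^4)^2 ≡ 102^2 = 10404 ≡ 467 (mod 523)
5^13 = 5^8 · 5^4 · 5^1 ≡ 467 · 102 · 5 ≡ 205 (mod 523).
So B = 205. Host X then computes K = B^a mod n = 205^36 mod 523.
205^1 ≡ 205 (mod 523)
205^2 = (205^1)^2 ≡ 205^2 = 42025 ≡ 185 (mod 523)
205^4 = (205^2)^2 ≡ 185^2 = 34225 ≡ 230 (mod 523)
205^8 = (205^4)^2 ≡ 230^2 = 52900 ≡ 77 (mod 523)
205^16 = (205^8)^2 ≡ 77^2 = 5929 ≡ 176 (mod 523)
205^32 = (205^16)^2 ≡ 176^2 = 30976 ≡ 119 (mod 523)
205^36 = 205^32 · 205^4 ≡ 119 · 230 ≡ 174 (mod 523).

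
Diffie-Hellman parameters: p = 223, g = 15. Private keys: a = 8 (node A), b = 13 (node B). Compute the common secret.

210

Node B sends B = g^b mod p = 15^13 mod 223.
15^1 ≡ 15 (mod 223)
15^2 = (15^1)^2 ≡ 15^2 = 225 ≡ 2 (mod 223)
15^4 = (15^2)^2 ≡ 2^2 = 4 ≡ 4 (mod 223)
15^8 = (15^4)^2 ≡ 4^2 = 16 ≡ 16 (mod 223)
15^13 = 15^8 · 15^4 · 15^1 ≡ 16 · 4 · 15 ≡ 68 (mod 223).
So B = 68. Node A then computes K = B^a mod p = 68^8 mod 223.
68^1 ≡ 68 (mod 223)
68^2 = (68^1)^2 ≡ 68^2 = 4624 ≡ 164 (mod 223)
68^4 = (68^2)^2 ≡ 164^2 = 26896 ≡ 136 (mod 223)
68^8 = (68^4)^2 ≡ 136^2 = 18496 ≡ 210 (mod 223)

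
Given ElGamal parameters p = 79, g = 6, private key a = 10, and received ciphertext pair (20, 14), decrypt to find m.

Shared mask s = c₁^a mod p = 20^10 mod 79.
20^1 ≡ 20 (mod 79)
20^2 = (20^1)^2 ≡ 20^2 = 400 ≡ 5 (mod 79)
20^4 = (20^2)^2 ≡ 5^2 = 25 ≡ 25 (mod 79)
20^8 = (20^4)^2 ≡ 25^2 = 625 ≡ 72 (mod 79)
20^10 = 20^8 · 20^2 ≡ 72 · 5 ≡ 44 (mod 79).
So s = 44; s⁻¹ ≡ 9 (mod 79).
m = c₂ · s⁻¹ mod 79 = 14 · 9 mod 79 = 47.

47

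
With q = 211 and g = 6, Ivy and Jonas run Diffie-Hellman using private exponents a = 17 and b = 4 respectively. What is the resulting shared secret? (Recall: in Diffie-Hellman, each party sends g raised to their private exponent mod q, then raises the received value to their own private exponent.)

Jonas sends B = g^b mod q = 6^4 mod 211.
6^1 ≡ 6 (mod 211)
6^2 = (6^1)^2 ≡ 6^2 = 36 ≡ 36 (mod 211)
6^4 = (6^2)^2 ≡ 36^2 = 1296 ≡ 30 (mod 211)
So B = 30. Ivy then computes K = B^a mod q = 30^17 mod 211.
30^1 ≡ 30 (mod 211)
30^2 = (30^1)^2 ≡ 30^2 = 900 ≡ 56 (mod 211)
30^4 = (30^2)^2 ≡ 56^2 = 3136 ≡ 182 (mod 211)
30^8 = (30^4)^2 ≡ 182^2 = 33124 ≡ 208 (mod 211)
30^16 = (30^8)^2 ≡ 208^2 = 43264 ≡ 9 (mod 211)
30^17 = 30^16 · 30^1 ≡ 9 · 30 ≡ 59 (mod 211).

59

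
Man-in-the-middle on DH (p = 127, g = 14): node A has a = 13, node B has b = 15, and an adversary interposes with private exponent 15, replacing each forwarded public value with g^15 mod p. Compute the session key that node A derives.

40

Node A receives an adversary's public value M = 14^15 mod 127 instead of the honest one.
14^1 ≡ 14 (mod 127)
14^2 = (14^1)^2 ≡ 14^2 = 196 ≡ 69 (mod 127)
14^4 = (14^2)^2 ≡ 69^2 = 4761 ≡ 62 (mod 127)
14^8 = (14^4)^2 ≡ 62^2 = 3844 ≡ 34 (mod 127)
14^15 = 14^8 · 14^4 · 14^2 · 14^1 ≡ 34 · 62 · 69 · 14 ≡ 10 (mod 127).
So M = 10. Node A computes K = M^13 mod 127.
10^1 ≡ 10 (mod 127)
10^2 = (10^1)^2 ≡ 10^2 = 100 ≡ 100 (mod 127)
10^4 = (10^2)^2 ≡ 100^2 = 10000 ≡ 94 (mod 127)
10^8 = (10^4)^2 ≡ 94^2 = 8836 ≡ 73 (mod 127)
10^13 = 10^8 · 10^4 · 10^1 ≡ 73 · 94 · 10 ≡ 40 (mod 127).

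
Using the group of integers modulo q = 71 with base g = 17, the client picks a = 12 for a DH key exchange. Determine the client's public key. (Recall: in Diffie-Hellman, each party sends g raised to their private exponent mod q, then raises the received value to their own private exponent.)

Public value = 17^12 mod 71.
17^1 ≡ 17 (mod 71)
17^2 = (17^1)^2 ≡ 17^2 = 289 ≡ 5 (mod 71)
17^4 = (17^2)^2 ≡ 5^2 = 25 ≡ 25 (mod 71)
17^8 = (17^4)^2 ≡ 25^2 = 625 ≡ 57 (mod 71)
17^12 = 17^8 · 17^4 ≡ 57 · 25 ≡ 5 (mod 71).

5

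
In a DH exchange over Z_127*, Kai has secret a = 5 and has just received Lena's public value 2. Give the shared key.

32

Shared key K = 2^5 mod 127.
2^1 ≡ 2 (mod 127)
2^2 = (2^1)^2 ≡ 2^2 = 4 ≡ 4 (mod 127)
2^4 = (2^2)^2 ≡ 4^2 = 16 ≡ 16 (mod 127)
2^5 = 2^4 · 2^1 ≡ 16 · 2 ≡ 32 (mod 127).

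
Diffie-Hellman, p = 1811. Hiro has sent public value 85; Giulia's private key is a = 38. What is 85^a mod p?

703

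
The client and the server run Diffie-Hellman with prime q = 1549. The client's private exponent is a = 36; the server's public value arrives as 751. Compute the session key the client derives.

Shared key K = 751^36 mod 1549.
751^1 ≡ 751 (mod 1549)
751^2 = (751^1)^2 ≡ 751^2 = 564001 ≡ 165 (mod 1549)
751^4 = (751^2)^2 ≡ 165^2 = 27225 ≡ 892 (mod 1549)
751^8 = (751^4)^2 ≡ 892^2 = 795664 ≡ 1027 (mod 1549)
751^16 = (751^8)^2 ≡ 1027^2 = 1054729 ≡ 1409 (mod 1549)
751^32 = (751^16)^2 ≡ 1409^2 = 1985281 ≡ 1012 (mod 1549)
751^36 = 751^32 · 751^4 ≡ 1012 · 892 ≡ 1186 (mod 1549).

1186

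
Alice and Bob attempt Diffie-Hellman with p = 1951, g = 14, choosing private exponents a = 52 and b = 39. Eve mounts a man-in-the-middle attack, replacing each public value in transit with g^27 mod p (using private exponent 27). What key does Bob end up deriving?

258

Bob receives Eve's public value M = 14^27 mod 1951 instead of the honest one.
14^1 ≡ 14 (mod 1951)
14^2 = (14^1)^2 ≡ 14^2 = 196 ≡ 196 (mod 1951)
14^4 = (14^2)^2 ≡ 196^2 = 38416 ≡ 1347 (mod 1951)
14^8 = (14^4)^2 ≡ 1347^2 = 1814409 ≡ 1930 (mod 1951)
14^16 = (14^8)^2 ≡ 1930^2 = 3724900 ≡ 441 (mod 1951)
14^27 = 14^16 · 14^8 · 14^2 · 14^1 ≡ 441 · 1930 · 196 · 14 ≡ 1542 (mod 1951).
So M = 1542. Bob computes K = M^39 mod 1951.
1542^1 ≡ 1542 (mod 1951)
1542^2 = (1542^1)^2 ≡ 1542^2 = 2377764 ≡ 1446 (mod 1951)
1542^4 = (1542^2)^2 ≡ 1446^2 = 2090916 ≡ 1395 (mod 1951)
1542^8 = (1542^4)^2 ≡ 1395^2 = 1946025 ≡ 878 (mod 1951)
1542^16 = (1542^8)^2 ≡ 878^2 = 770884 ≡ 239 (mod 1951)
1542^32 = (1542^16)^2 ≡ 239^2 = 57121 ≡ 542 (mod 1951)
1542^39 = 1542^32 · 1542^4 · 1542^2 · 1542^1 ≡ 542 · 1395 · 1446 · 1542 ≡ 258 (mod 1951).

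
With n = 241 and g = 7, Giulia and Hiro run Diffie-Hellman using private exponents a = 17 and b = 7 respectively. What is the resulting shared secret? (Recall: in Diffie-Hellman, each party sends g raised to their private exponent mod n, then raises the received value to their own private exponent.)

172

Hiro sends B = g^b mod n = 7^7 mod 241.
7^1 ≡ 7 (mod 241)
7^2 = (7^1)^2 ≡ 7^2 = 49 ≡ 49 (mod 241)
7^4 = (7^2)^2 ≡ 49^2 = 2401 ≡ 232 (mod 241)
7^7 = 7^4 · 7^2 · 7^1 ≡ 232 · 49 · 7 ≡ 46 (mod 241).
So B = 46. Giulia then computes K = B^a mod n = 46^17 mod 241.
46^1 ≡ 46 (mod 241)
46^2 = (46^1)^2 ≡ 46^2 = 2116 ≡ 188 (mod 241)
46^4 = (46^2)^2 ≡ 188^2 = 35344 ≡ 158 (mod 241)
46^8 = (46^4)^2 ≡ 158^2 = 24964 ≡ 141 (mod 241)
46^16 = (46^8)^2 ≡ 141^2 = 19881 ≡ 119 (mod 241)
46^17 = 46^16 · 46^1 ≡ 119 · 46 ≡ 172 (mod 241).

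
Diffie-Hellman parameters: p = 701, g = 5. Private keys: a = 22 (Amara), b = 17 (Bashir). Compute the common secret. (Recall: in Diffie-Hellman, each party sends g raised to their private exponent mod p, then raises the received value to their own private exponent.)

68

Amara sends A = g^a mod p = 5^22 mod 701.
5^1 ≡ 5 (mod 701)
5^2 = (5^1)^2 ≡ 5^2 = 25 ≡ 25 (mod 701)
5^4 = (5^2)^2 ≡ 25^2 = 625 ≡ 625 (mod 701)
5^8 = (5^4)^2 ≡ 625^2 = 390625 ≡ 168 (mod 701)
5^16 = (5^8)^2 ≡ 168^2 = 28224 ≡ 184 (mod 701)
5^22 = 5^16 · 5^4 · 5^2 ≡ 184 · 625 · 25 ≡ 199 (mod 701).
So A = 199. Bashir then computes K = A^b mod p = 199^17 mod 701.
199^1 ≡ 199 (mod 701)
199^2 = (199^1)^2 ≡ 199^2 = 39601 ≡ 345 (mod 701)
199^4 = (199^2)^2 ≡ 345^2 = 119025 ≡ 556 (mod 701)
199^8 = (199^4)^2 ≡ 556^2 = 309136 ≡ 696 (mod 701)
199^16 = (199^8)^2 ≡ 696^2 = 484416 ≡ 25 (mod 701)
199^17 = 199^16 · 199^1 ≡ 25 · 199 ≡ 68 (mod 701).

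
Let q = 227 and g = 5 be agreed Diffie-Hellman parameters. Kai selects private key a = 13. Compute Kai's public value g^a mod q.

183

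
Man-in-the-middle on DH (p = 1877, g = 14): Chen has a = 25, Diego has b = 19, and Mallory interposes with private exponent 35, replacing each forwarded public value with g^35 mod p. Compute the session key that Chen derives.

310

Chen receives Mallory's public value M = 14^35 mod 1877 instead of the honest one.
14^1 ≡ 14 (mod 1877)
14^2 = (14^1)^2 ≡ 14^2 = 196 ≡ 196 (mod 1877)
14^4 = (14^2)^2 ≡ 196^2 = 38416 ≡ 876 (mod 1877)
14^8 = (14^4)^2 ≡ 876^2 = 767376 ≡ 1560 (mod 1877)
14^16 = (14^8)^2 ≡ 1560^2 = 2433600 ≡ 1008 (mod 1877)
14^32 = (14^16)^2 ≡ 1008^2 = 1016064 ≡ 607 (mod 1877)
14^35 = 14^32 · 14^2 · 14^1 ≡ 607 · 196 · 14 ≡ 709 (mod 1877).
So M = 709. Chen computes K = M^25 mod 1877.
709^1 ≡ 709 (mod 1877)
709^2 = (709^1)^2 ≡ 709^2 = 502681 ≡ 1522 (mod 1877)
709^4 = (709^2)^2 ≡ 1522^2 = 2316484 ≡ 266 (mod 1877)
709^8 = (709^4)^2 ≡ 266^2 = 70756 ≡ 1307 (mod 1877)
709^16 = (709^8)^2 ≡ 1307^2 = 1708249 ≡ 179 (mod 1877)
709^25 = 709^16 · 709^8 · 709^1 ≡ 179 · 1307 · 709 ≡ 310 (mod 1877).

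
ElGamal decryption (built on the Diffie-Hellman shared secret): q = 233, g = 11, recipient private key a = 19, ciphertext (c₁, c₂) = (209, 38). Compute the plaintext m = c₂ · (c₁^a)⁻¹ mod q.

12

Shared mask s = c₁^a mod q = 209^19 mod 233.
209^1 ≡ 209 (mod 233)
209^2 = (209^1)^2 ≡ 209^2 = 43681 ≡ 110 (mod 233)
209^4 = (209^2)^2 ≡ 110^2 = 12100 ≡ 217 (mod 233)
209^8 = (209^4)^2 ≡ 217^2 = 47089 ≡ 23 (mod 233)
209^16 = (209^8)^2 ≡ 23^2 = 529 ≡ 63 (mod 233)
209^19 = 209^16 · 209^2 · 209^1 ≡ 63 · 110 · 209 ≡ 42 (mod 233).
So s = 42; s⁻¹ ≡ 172 (mod 233).
m = c₂ · s⁻¹ mod 233 = 38 · 172 mod 233 = 12.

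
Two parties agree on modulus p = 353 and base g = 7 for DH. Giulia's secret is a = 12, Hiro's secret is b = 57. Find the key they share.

Hiro sends B = g^b mod p = 7^57 mod 353.
7^1 ≡ 7 (mod 353)
7^2 = (7^1)^2 ≡ 7^2 = 49 ≡ 49 (mod 353)
7^4 = (7^2)^2 ≡ 49^2 = 2401 ≡ 283 (mod 353)
7^8 = (7^4)^2 ≡ 283^2 = 80089 ≡ 311 (mod 353)
7^16 = (7^8)^2 ≡ 311^2 = 96721 ≡ 352 (mod 353)
7^32 = (7^16)^2 ≡ 352^2 = 123904 ≡ 1 (mod 353)
7^57 = 7^32 · 7^16 · 7^8 · 7^1 ≡ 1 · 352 · 311 · 7 ≡ 294 (mod 353).
So B = 294. Giulia then computes K = B^a mod p = 294^12 mod 353.
294^1 ≡ 294 (mod 353)
294^2 = (294^1)^2 ≡ 294^2 = 86436 ≡ 304 (mod 353)
294^4 = (294^2)^2 ≡ 304^2 = 92416 ≡ 283 (mod 353)
294^8 = (294^4)^2 ≡ 283^2 = 80089 ≡ 311 (mod 353)
294^12 = 294^8 · 294^4 ≡ 311 · 283 ≡ 116 (mod 353).

116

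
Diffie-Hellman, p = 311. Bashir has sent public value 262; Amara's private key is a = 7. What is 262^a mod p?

86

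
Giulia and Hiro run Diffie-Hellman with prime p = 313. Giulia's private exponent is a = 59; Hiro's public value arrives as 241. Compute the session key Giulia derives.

157

Shared key K = 241^59 mod 313.
241^1 ≡ 241 (mod 313)
241^2 = (241^1)^2 ≡ 241^2 = 58081 ≡ 176 (mod 313)
241^4 = (241^2)^2 ≡ 176^2 = 30976 ≡ 302 (mod 313)
241^8 = (241^4)^2 ≡ 302^2 = 91204 ≡ 121 (mod 313)
241^16 = (241^8)^2 ≡ 121^2 = 14641 ≡ 243 (mod 313)
241^32 = (241^16)^2 ≡ 243^2 = 59049 ≡ 205 (mod 313)
241^59 = 241^32 · 241^16 · 241^8 · 241^2 · 241^1 ≡ 205 · 243 · 121 · 176 · 241 ≡ 157 (mod 313).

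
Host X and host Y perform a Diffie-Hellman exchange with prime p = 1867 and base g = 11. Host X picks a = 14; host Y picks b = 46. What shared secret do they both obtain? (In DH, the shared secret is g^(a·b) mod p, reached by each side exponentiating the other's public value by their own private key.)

Host Y sends B = g^b mod p = 11^46 mod 1867.
11^1 ≡ 11 (mod 1867)
11^2 = (11^1)^2 ≡ 11^2 = 121 ≡ 121 (mod 1867)
11^4 = (11^2)^2 ≡ 121^2 = 14641 ≡ 1572 (mod 1867)
11^8 = (11^4)^2 ≡ 1572^2 = 2471184 ≡ 1143 (mod 1867)
11^16 = (11^8)^2 ≡ 1143^2 = 1306449 ≡ 1416 (mod 1867)
11^32 = (11^16)^2 ≡ 1416^2 = 2005056 ≡ 1765 (mod 1867)
11^46 = 11^32 · 11^8 · 11^4 · 11^2 ≡ 1765 · 1143 · 1572 · 121 ≡ 1738 (mod 1867).
So B = 1738. Host X then computes K = B^a mod p = 1738^14 mod 1867.
1738^1 ≡ 1738 (mod 1867)
1738^2 = (1738^1)^2 ≡ 1738^2 = 3020644 ≡ 1705 (mod 1867)
1738^4 = (1738^2)^2 ≡ 1705^2 = 2907025 ≡ 106 (mod 1867)
1738^8 = (1738^4)^2 ≡ 106^2 = 11236 ≡ 34 (mod 1867)
1738^14 = 1738^8 · 1738^4 · 1738^2 ≡ 34 · 106 · 1705 ≡ 523 (mod 1867).

523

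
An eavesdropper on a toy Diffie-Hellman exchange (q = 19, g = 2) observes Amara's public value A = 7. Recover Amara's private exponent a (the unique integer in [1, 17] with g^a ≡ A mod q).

6

Try successive powers of 2 modulo 19:
2^1 ≡ 2
2^2 ≡ 4
2^3 ≡ 8
2^4 ≡ 16
2^5 ≡ 13
2^6 ≡ 7
Found: a = 6.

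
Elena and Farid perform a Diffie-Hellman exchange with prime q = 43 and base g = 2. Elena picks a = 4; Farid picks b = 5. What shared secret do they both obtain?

Elena sends A = g^a mod q = 2^4 mod 43.
2^1 ≡ 2 (mod 43)
2^2 = (2^1)^2 ≡ 2^2 = 4 ≡ 4 (mod 43)
2^4 = (2^2)^2 ≡ 4^2 = 16 ≡ 16 (mod 43)
So A = 16. Farid then computes K = A^b mod q = 16^5 mod 43.
16^1 ≡ 16 (mod 43)
16^2 = (16^1)^2 ≡ 16^2 = 256 ≡ 41 (mod 43)
16^4 = (16^2)^2 ≡ 41^2 = 1681 ≡ 4 (mod 43)
16^5 = 16^4 · 16^1 ≡ 4 · 16 ≡ 21 (mod 43).

21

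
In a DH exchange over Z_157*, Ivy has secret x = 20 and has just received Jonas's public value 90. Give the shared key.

Shared key K = 90^20 mod 157.
90^1 ≡ 90 (mod 157)
90^2 = (90^1)^2 ≡ 90^2 = 8100 ≡ 93 (mod 157)
90^4 = (90^2)^2 ≡ 93^2 = 8649 ≡ 14 (mod 157)
90^8 = (90^4)^2 ≡ 14^2 = 196 ≡ 39 (mod 157)
90^16 = (90^8)^2 ≡ 39^2 = 1521 ≡ 108 (mod 157)
90^20 = 90^16 · 90^4 ≡ 108 · 14 ≡ 99 (mod 157).

99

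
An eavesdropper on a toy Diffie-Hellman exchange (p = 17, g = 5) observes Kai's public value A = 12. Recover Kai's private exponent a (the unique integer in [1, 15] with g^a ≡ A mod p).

9

Try successive powers of 5 modulo 17:
5^1 ≡ 5
5^2 ≡ 8
5^3 ≡ 6
5^4 ≡ 13
5^5 ≡ 14
5^6 ≡ 2
5^7 ≡ 10
5^8 ≡ 16
5^9 ≡ 12
Found: a = 9.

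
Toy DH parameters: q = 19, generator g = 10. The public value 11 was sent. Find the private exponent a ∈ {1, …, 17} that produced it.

6

Try successive powers of 10 modulo 19:
10^1 ≡ 10
10^2 ≡ 5
10^3 ≡ 12
10^4 ≡ 6
10^5 ≡ 3
10^6 ≡ 11
Found: a = 6.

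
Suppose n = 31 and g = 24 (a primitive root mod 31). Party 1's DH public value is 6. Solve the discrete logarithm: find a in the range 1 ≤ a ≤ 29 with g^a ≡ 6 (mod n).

Try successive powers of 24 modulo 31:
24^1 ≡ 24
24^2 ≡ 18
24^3 ≡ 29
24^4 ≡ 14
24^5 ≡ 26
24^6 ≡ 4
24^7 ≡ 3
24^8 ≡ 10
24^9 ≡ 23
24^10 ≡ 25
24^11 ≡ 11
24^12 ≡ 16
24^13 ≡ 12
24^14 ≡ 9
24^15 ≡ 30
24^16 ≡ 7
24^17 ≡ 13
24^18 ≡ 2
24^19 ≡ 17
24^20 ≡ 5
24^21 ≡ 27
24^22 ≡ 28
24^23 ≡ 21
24^24 ≡ 8
24^25 ≡ 6
Found: a = 25.

25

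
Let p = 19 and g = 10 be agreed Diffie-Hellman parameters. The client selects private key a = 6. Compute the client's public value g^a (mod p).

11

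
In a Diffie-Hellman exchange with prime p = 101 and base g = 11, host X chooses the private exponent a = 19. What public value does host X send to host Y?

Public value = 11^19 mod 101.
11^1 ≡ 11 (mod 101)
11^2 = (11^1)^2 ≡ 11^2 = 121 ≡ 20 (mod 101)
11^4 = (11^2)^2 ≡ 20^2 = 400 ≡ 97 (mod 101)
11^8 = (11^4)^2 ≡ 97^2 = 9409 ≡ 16 (mod 101)
11^16 = (11^8)^2 ≡ 16^2 = 256 ≡ 54 (mod 101)
11^19 = 11^16 · 11^2 · 11^1 ≡ 54 · 20 · 11 ≡ 63 (mod 101).

63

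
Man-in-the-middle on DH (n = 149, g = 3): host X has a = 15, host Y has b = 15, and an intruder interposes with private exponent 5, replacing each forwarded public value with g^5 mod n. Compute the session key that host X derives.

Host X receives an intruder's public value M = 3^5 mod 149 instead of the honest one.
3^1 ≡ 3 (mod 149)
3^2 = (3^1)^2 ≡ 3^2 = 9 ≡ 9 (mod 149)
3^4 = (3^2)^2 ≡ 9^2 = 81 ≡ 81 (mod 149)
3^5 = 3^4 · 3^1 ≡ 81 · 3 ≡ 94 (mod 149).
So M = 94. Host X computes K = M^15 mod 149.
94^1 ≡ 94 (mod 149)
94^2 = (94^1)^2 ≡ 94^2 = 8836 ≡ 45 (mod 149)
94^4 = (94^2)^2 ≡ 45^2 = 2025 ≡ 88 (mod 149)
94^8 = (94^4)^2 ≡ 88^2 = 7744 ≡ 145 (mod 149)
94^15 = 94^8 · 94^4 · 94^2 · 94^1 ≡ 145 · 88 · 45 · 94 ≡ 146 (mod 149).

146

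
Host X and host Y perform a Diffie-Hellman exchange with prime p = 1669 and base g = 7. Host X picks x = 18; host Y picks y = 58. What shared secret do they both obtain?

1093

Host Y sends B = g^y mod p = 7^58 mod 1669.
7^1 ≡ 7 (mod 1669)
7^2 = (7^1)^2 ≡ 7^2 = 49 ≡ 49 (mod 1669)
7^4 = (7^2)^2 ≡ 49^2 = 2401 ≡ 732 (mod 1669)
7^8 = (7^4)^2 ≡ 732^2 = 535824 ≡ 75 (mod 1669)
7^16 = (7^8)^2 ≡ 75^2 = 5625 ≡ 618 (mod 1669)
7^32 = (7^16)^2 ≡ 618^2 = 381924 ≡ 1392 (mod 1669)
7^58 = 7^32 · 7^16 · 7^8 · 7^2 ≡ 1392 · 618 · 75 · 49 ≡ 972 (mod 1669).
So B = 972. Host X then computes K = B^x mod p = 972^18 mod 1669.
972^1 ≡ 972 (mod 1669)
972^2 = (972^1)^2 ≡ 972^2 = 944784 ≡ 130 (mod 1669)
972^4 = (972^2)^2 ≡ 130^2 = 16900 ≡ 210 (mod 1669)
972^8 = (972^4)^2 ≡ 210^2 = 44100 ≡ 706 (mod 1669)
972^16 = (972^8)^2 ≡ 706^2 = 498436 ≡ 1074 (mod 1669)
972^18 = 972^16 · 972^2 ≡ 1074 · 130 ≡ 1093 (mod 1669).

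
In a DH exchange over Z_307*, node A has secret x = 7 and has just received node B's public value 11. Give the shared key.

Shared key K = 11^7 mod 307.
11^1 ≡ 11 (mod 307)
11^2 = (11^1)^2 ≡ 11^2 = 121 ≡ 121 (mod 307)
11^4 = (11^2)^2 ≡ 121^2 = 14641 ≡ 212 (mod 307)
11^7 = 11^4 · 11^2 · 11^1 ≡ 212 · 121 · 11 ≡ 39 (mod 307).

39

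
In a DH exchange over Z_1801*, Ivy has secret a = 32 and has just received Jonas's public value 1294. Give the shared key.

Shared key K = 1294^32 mod 1801.
1294^1 ≡ 1294 (mod 1801)
1294^2 = (1294^1)^2 ≡ 1294^2 = 1674436 ≡ 1307 (mod 1801)
1294^4 = (1294^2)^2 ≡ 1307^2 = 1708249 ≡ 901 (mod 1801)
1294^8 = (1294^4)^2 ≡ 901^2 = 811801 ≡ 1351 (mod 1801)
1294^16 = (1294^8)^2 ≡ 1351^2 = 1825201 ≡ 788 (mod 1801)
1294^32 = (1294^16)^2 ≡ 788^2 = 620944 ≡ 1400 (mod 1801)

1400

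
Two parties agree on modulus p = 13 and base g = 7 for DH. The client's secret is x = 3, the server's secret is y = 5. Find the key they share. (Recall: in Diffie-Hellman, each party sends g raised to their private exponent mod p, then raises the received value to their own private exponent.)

The client sends A = g^x mod p = 7^3 mod 13.
7^1 ≡ 7 (mod 13)
7^2 = (7^1)^2 ≡ 7^2 = 49 ≡ 10 (mod 13)
7^3 = 7^2 · 7^1 ≡ 10 · 7 ≡ 5 (mod 13).
So A = 5. The server then computes K = A^y mod p = 5^5 mod 13.
5^1 ≡ 5 (mod 13)
5^2 = (5^1)^2 ≡ 5^2 = 25 ≡ 12 (mod 13)
5^4 = (5^2)^2 ≡ 12^2 = 144 ≡ 1 (mod 13)
5^5 = 5^4 · 5^1 ≡ 1 · 5 ≡ 5 (mod 13).

5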